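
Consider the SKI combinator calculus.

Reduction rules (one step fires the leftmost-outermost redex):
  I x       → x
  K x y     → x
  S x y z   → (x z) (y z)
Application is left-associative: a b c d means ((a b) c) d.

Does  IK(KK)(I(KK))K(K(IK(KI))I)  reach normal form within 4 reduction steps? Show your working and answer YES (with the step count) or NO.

  start: IK(KK)(I(KK))K(K(IK(KI))I)
  step 1: K(KK)(I(KK))K(K(IK(KI))I)
  step 2: KKK(K(IK(KI))I)
  step 3: K(K(IK(KI))I)
  step 4: K(IK(KI))

Answer: NO — after 4 steps the term is K(IK(KI)), not yet normal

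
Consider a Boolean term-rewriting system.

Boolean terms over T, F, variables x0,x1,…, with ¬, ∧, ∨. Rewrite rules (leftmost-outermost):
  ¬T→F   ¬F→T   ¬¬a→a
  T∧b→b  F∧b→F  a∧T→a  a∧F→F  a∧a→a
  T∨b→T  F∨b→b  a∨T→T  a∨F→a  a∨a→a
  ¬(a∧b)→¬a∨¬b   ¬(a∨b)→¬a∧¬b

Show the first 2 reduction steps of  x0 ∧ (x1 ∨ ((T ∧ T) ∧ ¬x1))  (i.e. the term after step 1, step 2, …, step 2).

  start: x0 ∧ (x1 ∨ ((T ∧ T) ∧ ¬x1))
  [1] x0 ∧ (x1 ∨ (T ∧ ¬x1))
  [2] x0 ∧ (x1 ∨ ¬x1)

Answer: after 2 steps: x0 ∧ (x1 ∨ ¬x1)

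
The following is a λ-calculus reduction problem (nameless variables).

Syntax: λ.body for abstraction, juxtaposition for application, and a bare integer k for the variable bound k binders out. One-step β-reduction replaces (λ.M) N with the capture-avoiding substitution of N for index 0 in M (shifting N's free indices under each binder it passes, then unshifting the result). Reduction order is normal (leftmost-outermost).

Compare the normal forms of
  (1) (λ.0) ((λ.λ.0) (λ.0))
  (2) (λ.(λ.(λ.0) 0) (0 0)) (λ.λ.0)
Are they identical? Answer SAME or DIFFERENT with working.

Term A:
  start: (λ.0) ((λ.λ.0) (λ.0))
  step 1: (λ.λ.0) (λ.0)
  step 2: λ.0

Term B:
  start: (λ.(λ.(λ.0) 0) (0 0)) (λ.λ.0)
  step 1: (λ.(λ.0) 0) ((λ.λ.0) (λ.λ.0))
  step 2: (λ.0) ((λ.λ.0) (λ.λ.0))
  step 3: (λ.λ.0) (λ.λ.0)
  step 4: λ.0

Answer: SAME — A ⇓ λ.0, B ⇓ λ.0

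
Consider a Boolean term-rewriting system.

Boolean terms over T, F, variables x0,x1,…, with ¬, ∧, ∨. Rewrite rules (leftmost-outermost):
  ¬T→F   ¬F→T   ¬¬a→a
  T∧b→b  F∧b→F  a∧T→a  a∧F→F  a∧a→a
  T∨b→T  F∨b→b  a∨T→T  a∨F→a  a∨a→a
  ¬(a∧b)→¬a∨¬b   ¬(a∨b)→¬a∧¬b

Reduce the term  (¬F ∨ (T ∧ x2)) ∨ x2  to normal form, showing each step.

Answer: normal form = T  (in 3 steps)

Reduction:
  start: (¬F ∨ (T ∧ x2)) ∨ x2
  step 1: (T ∨ (T ∧ x2)) ∨ x2
  step 2: T ∨ x2
  step 3: T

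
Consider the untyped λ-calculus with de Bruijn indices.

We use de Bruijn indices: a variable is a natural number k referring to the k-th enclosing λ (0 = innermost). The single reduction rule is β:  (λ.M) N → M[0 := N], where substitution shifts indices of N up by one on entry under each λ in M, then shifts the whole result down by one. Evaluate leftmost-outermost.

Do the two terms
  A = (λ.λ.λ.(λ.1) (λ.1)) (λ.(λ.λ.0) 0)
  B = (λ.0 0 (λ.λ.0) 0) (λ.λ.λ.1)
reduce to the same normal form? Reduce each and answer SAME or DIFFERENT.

Term A:
  start: (λ.λ.λ.(λ.1) (λ.1)) (λ.(λ.λ.0) 0)
  step 1: λ.λ.(λ.1) (λ.1)
  step 2: λ.λ.0

Term B:
  start: (λ.0 0 (λ.λ.0) 0) (λ.λ.λ.1)
  step 1: (λ.λ.λ.1) (λ.λ.λ.1) (λ.λ.0) (λ.λ.λ.1)
  step 2: (λ.λ.1) (λ.λ.0) (λ.λ.λ.1)
  step 3: (λ.λ.λ.0) (λ.λ.λ.1)
  step 4: λ.λ.0

Answer: SAME — A ⇓ λ.λ.0, B ⇓ λ.λ.0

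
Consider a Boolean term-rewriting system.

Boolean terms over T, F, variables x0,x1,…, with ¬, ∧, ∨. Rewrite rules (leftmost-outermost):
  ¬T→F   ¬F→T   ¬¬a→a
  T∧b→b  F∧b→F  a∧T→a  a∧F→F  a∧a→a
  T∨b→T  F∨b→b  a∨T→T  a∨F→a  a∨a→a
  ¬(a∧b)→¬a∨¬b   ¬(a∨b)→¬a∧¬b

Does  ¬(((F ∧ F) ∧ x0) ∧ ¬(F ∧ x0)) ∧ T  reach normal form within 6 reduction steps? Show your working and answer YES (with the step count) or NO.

Answer: NO — after 6 steps the term is (T ∨ ¬x0) ∨ ¬¬(F ∧ x0), not yet normal

Derivation:
  start: ¬(((F ∧ F) ∧ x0) ∧ ¬(F ∧ x0)) ∧ T
  step 1: ¬(((F ∧ F) ∧ x0) ∧ ¬(F ∧ x0))
  step 2: ¬((F ∧ F) ∧ x0) ∨ ¬¬(F ∧ x0)
  step 3: (¬(F ∧ F) ∨ ¬x0) ∨ ¬¬(F ∧ x0)
  step 4: ((¬F ∨ ¬F) ∨ ¬x0) ∨ ¬¬(F ∧ x0)
  step 5: (¬F ∨ ¬x0) ∨ ¬¬(F ∧ x0)
  step 6: (T ∨ ¬x0) ∨ ¬¬(F ∧ x0)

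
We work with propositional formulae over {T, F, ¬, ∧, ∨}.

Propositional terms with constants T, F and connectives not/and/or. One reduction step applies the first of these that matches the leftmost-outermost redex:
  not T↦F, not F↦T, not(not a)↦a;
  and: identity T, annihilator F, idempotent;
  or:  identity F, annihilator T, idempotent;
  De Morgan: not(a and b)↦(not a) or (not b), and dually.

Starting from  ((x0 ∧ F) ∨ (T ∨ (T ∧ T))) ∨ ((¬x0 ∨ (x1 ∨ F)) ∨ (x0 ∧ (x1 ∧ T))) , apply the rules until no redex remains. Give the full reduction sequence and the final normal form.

  start: ((x0 ∧ F) ∨ (T ∨ (T ∧ T))) ∨ ((¬x0 ∨ (x1 ∨ F)) ∨ (x0 ∧ (x1 ∧ T)))
  [1] (F ∨ (T ∨ (T ∧ T))) ∨ ((¬x0 ∨ (x1 ∨ F)) ∨ (x0 ∧ (x1 ∧ T)))
  [2] (T ∨ (T ∧ T)) ∨ ((¬x0 ∨ (x1 ∨ F)) ∨ (x0 ∧ (x1 ∧ T)))
  [3] T ∨ ((¬x0 ∨ (x1 ∨ F)) ∨ (x0 ∧ (x1 ∧ T)))
  [4] T

Answer: normal form = T  (in 4 steps)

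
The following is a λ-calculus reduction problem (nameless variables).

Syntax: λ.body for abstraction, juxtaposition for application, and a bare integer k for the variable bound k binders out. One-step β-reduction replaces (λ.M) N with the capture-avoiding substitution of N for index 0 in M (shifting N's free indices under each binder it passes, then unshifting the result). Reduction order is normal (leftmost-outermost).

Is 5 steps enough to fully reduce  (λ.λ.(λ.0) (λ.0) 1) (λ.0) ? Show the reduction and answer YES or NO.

Answer: YES — reaches normal form λ.λ.0 in 3 ≤ 5 steps

Reduction:
  start: (λ.λ.(λ.0) (λ.0) 1) (λ.0)
  step 1: λ.(λ.0) (λ.0) (λ.0)
  step 2: λ.(λ.0) (λ.0)
  step 3: λ.λ.0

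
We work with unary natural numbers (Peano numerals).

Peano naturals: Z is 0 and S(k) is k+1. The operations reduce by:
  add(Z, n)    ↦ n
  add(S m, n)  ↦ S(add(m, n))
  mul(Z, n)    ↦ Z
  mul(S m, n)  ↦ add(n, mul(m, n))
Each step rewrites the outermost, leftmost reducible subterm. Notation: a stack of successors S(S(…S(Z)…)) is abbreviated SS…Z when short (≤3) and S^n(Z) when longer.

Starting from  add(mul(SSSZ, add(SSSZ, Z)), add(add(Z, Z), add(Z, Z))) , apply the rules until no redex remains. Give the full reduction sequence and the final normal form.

  start: add(mul(SSSZ, add(SSSZ, Z)), add(add(Z, Z), add(Z, Z)))
  step 1: add(add(add(SSSZ, Z), mul(SSZ, add(SSSZ, Z))), add(add(Z, Z), add(Z, Z)))
  step 2: add(add(S(add(SSZ, Z)), mul(SSZ, add(SSSZ, Z))), add(add(Z, Z), add(Z, Z)))
  step 3: add(S(add(add(SSZ, Z), mul(SSZ, add(SSSZ, Z)))), add(add(Z, Z), add(Z, Z)))
  step 4: S(add(add(add(SSZ, Z), mul(SSZ, add(SSSZ, Z))), add(add(Z, Z), add(Z, Z))))
  step 5: S(add(add(S(add(SZ, Z)), mul(SSZ, add(SSSZ, Z))), add(add(Z, Z), add(Z, Z))))
  step 6: S(add(S(add(add(SZ, Z), mul(SSZ, add(SSSZ, Z)))), add(add(Z, Z), add(Z, Z))))
  step 7: S(S(add(add(add(SZ, Z), mul(SSZ, add(SSSZ, Z))), add(add(Z, Z), add(Z, Z)))))
  step 8: S(S(add(add(S(add(Z, Z)), mul(SSZ, add(SSSZ, Z))), add(add(Z, Z), add(Z, Z)))))
  step 9: S(S(add(S(add(add(Z, Z), mul(SSZ, add(SSSZ, Z)))), add(add(Z, Z), add(Z, Z)))))
  step 10: S(S(S(add(add(add(Z, Z), mul(SSZ, add(SSSZ, Z))), add(add(Z, Z), add(Z, Z))))))
  step 11: S(S(S(add(add(Z, mul(SSZ, add(SSSZ, Z))), add(add(Z, Z), add(Z, Z))))))
  step 12: S(S(S(add(mul(SSZ, add(SSSZ, Z)), add(add(Z, Z), add(Z, Z))))))
  step 13: S(S(S(add(add(add(SSSZ, Z), mul(SZ, add(SSSZ, Z))), add(add(Z, Z), add(Z, Z))))))
  step 14: S(S(S(add(add(S(add(SSZ, Z)), mul(SZ, add(SSSZ, Z))), add(add(Z, Z), add(Z, Z))))))
  step 15: S(S(S(add(S(add(add(SSZ, Z), mul(SZ, add(SSSZ, Z)))), add(add(Z, Z), add(Z, Z))))))
  step 16: S(S(S(S(add(add(add(SSZ, Z), mul(SZ, add(SSSZ, Z))), add(add(Z, Z), add(Z, Z)))))))
  step 17: S(S(S(S(add(add(S(add(SZ, Z)), mul(SZ, add(SSSZ, Z))), add(add(Z, Z), add(Z, Z)))))))
  step 18: S(S(S(S(add(S(add(add(SZ, Z), mul(SZ, add(SSSZ, Z)))), add(add(Z, Z), add(Z, Z)))))))
  step 19: S(S(S(S(S(add(add(add(SZ, Z), mul(SZ, add(SSSZ, Z))), add(add(Z, Z), add(Z, Z))))))))
  step 20: S(S(S(S(S(add(add(S(add(Z, Z)), mul(SZ, add(SSSZ, Z))), add(add(Z, Z), add(Z, Z))))))))
  step 21: S(S(S(S(S(add(S(add(add(Z, Z), mul(SZ, add(SSSZ, Z)))), add(add(Z, Z), add(Z, Z))))))))
  step 22: S(S(S(S(S(S(add(add(add(Z, Z), mul(SZ, add(SSSZ, Z))), add(add(Z, Z), add(Z, Z)))))))))
  step 23: S(S(S(S(S(S(add(add(Z, mul(SZ, add(SSSZ, Z))), add(add(Z, Z), add(Z, Z)))))))))
  step 24: S(S(S(S(S(S(add(mul(SZ, add(SSSZ, Z)), add(add(Z, Z), add(Z, Z)))))))))
  step 25: S(S(S(S(S(S(add(add(add(SSSZ, Z), mul(Z, add(SSSZ, Z))), add(add(Z, Z), add(Z, Z)))))))))
  step 26: S(S(S(S(S(S(add(add(S(add(SSZ, Z)), mul(Z, add(SSSZ, Z))), add(add(Z, Z), add(Z, Z)))))))))
  step 27: S(S(S(S(S(S(add(S(add(add(SSZ, Z), mul(Z, add(SSSZ, Z)))), add(add(Z, Z), add(Z, Z)))))))))
  step 28: S(S(S(S(S(S(S(add(add(add(SSZ, Z), mul(Z, add(SSSZ, Z))), add(add(Z, Z), add(Z, Z))))))))))
  step 29: S(S(S(S(S(S(S(add(add(S(add(SZ, Z)), mul(Z, add(SSSZ, Z))), add(add(Z, Z), add(Z, Z))))))))))
  step 30: S(S(S(S(S(S(S(add(S(add(add(SZ, Z), mul(Z, add(SSSZ, Z)))), add(add(Z, Z), add(Z, Z))))))))))
  step 31: S(S(S(S(S(S(S(S(add(add(add(SZ, Z), mul(Z, add(SSSZ, Z))), add(add(Z, Z), add(Z, Z)))))))))))
  step 32: S(S(S(S(S(S(S(S(add(add(S(add(Z, Z)), mul(Z, add(SSSZ, Z))), add(add(Z, Z), add(Z, Z)))))))))))
  step 33: S(S(S(S(S(S(S(S(add(S(add(add(Z, Z), mul(Z, add(SSSZ, Z)))), add(add(Z, Z), add(Z, Z)))))))))))
  step 34: S(S(S(S(S(S(S(S(S(add(add(add(Z, Z), mul(Z, add(SSSZ, Z))), add(add(Z, Z), add(Z, Z))))))))))))
  step 35: S(S(S(S(S(S(S(S(S(add(add(Z, mul(Z, add(SSSZ, Z))), add(add(Z, Z), add(Z, Z))))))))))))
  step 36: S(S(S(S(S(S(S(S(S(add(mul(Z, add(SSSZ, Z)), add(add(Z, Z), add(Z, Z))))))))))))
  step 37: S(S(S(S(S(S(S(S(S(add(Z, add(add(Z, Z), add(Z, Z))))))))))))
  step 38: S(S(S(S(S(S(S(S(S(add(add(Z, Z), add(Z, Z)))))))))))
  step 39: S(S(S(S(S(S(S(S(S(add(Z, add(Z, Z)))))))))))
  step 40: S(S(S(S(S(S(S(S(S(add(Z, Z))))))))))
  step 41: S^9(Z)

Answer: normal form = S^9(Z)  (in 41 steps)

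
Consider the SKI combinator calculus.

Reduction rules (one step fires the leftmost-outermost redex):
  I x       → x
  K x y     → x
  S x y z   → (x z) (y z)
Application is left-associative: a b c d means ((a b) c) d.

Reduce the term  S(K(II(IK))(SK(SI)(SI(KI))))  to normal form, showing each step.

  start: S(K(II(IK))(SK(SI)(SI(KI))))
  step 1: S(II(IK))
  step 2: S(I(IK))
  step 3: S(IK)
  step 4: SK

Answer: normal form = SK  (in 4 steps)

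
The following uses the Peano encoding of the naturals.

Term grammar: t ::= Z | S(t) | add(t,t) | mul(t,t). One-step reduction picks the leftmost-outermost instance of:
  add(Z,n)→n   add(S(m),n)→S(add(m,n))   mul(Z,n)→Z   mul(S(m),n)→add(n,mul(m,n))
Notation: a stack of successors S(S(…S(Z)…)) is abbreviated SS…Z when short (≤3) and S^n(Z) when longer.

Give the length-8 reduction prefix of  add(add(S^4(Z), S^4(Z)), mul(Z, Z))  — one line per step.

  start: add(add(S^4(Z), S^4(Z)), mul(Z, Z))
  →1  add(S(add(SSSZ, S^4(Z))), mul(Z, Z))
  →2  S(add(add(SSSZ, S^4(Z)), mul(Z, Z)))
  →3  S(add(S(add(SSZ, S^4(Z))), mul(Z, Z)))
  →4  S(S(add(add(SSZ, S^4(Z)), mul(Z, Z))))
  →5  S(S(add(S(add(SZ, S^4(Z))), mul(Z, Z))))
  →6  S(S(S(add(add(SZ, S^4(Z)), mul(Z, Z)))))
  →7  S(S(S(add(S(add(Z, S^4(Z))), mul(Z, Z)))))
  →8  S(S(S(S(add(add(Z, S^4(Z)), mul(Z, Z))))))

Answer: after 8 steps: S(S(S(S(add(add(Z, S^4(Z)), mul(Z, Z))))))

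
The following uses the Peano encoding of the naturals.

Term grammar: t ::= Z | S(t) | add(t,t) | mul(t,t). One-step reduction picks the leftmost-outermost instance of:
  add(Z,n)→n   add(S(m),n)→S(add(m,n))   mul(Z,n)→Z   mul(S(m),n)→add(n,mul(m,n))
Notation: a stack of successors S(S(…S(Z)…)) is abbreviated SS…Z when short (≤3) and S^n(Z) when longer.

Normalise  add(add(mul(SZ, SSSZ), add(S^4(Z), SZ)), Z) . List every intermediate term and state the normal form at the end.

  start: add(add(mul(SZ, SSSZ), add(S^4(Z), SZ)), Z)
  →1  add(add(add(SSSZ, mul(Z, SSSZ)), add(S^4(Z), SZ)), Z)
  →2  add(add(S(add(SSZ, mul(Z, SSSZ))), add(S^4(Z), SZ)), Z)
  →3  add(S(add(add(SSZ, mul(Z, SSSZ)), add(S^4(Z), SZ))), Z)
  →4  S(add(add(add(SSZ, mul(Z, SSSZ)), add(S^4(Z), SZ)), Z))
  →5  S(add(add(S(add(SZ, mul(Z, SSSZ))), add(S^4(Z), SZ)), Z))
  →6  S(add(S(add(add(SZ, mul(Z, SSSZ)), add(S^4(Z), SZ))), Z))
  →7  S(S(add(add(add(SZ, mul(Z, SSSZ)), add(S^4(Z), SZ)), Z)))
  →8  S(S(add(add(S(add(Z, mul(Z, SSSZ))), add(S^4(Z), SZ)), Z)))
  →9  S(S(add(S(add(add(Z, mul(Z, SSSZ)), add(S^4(Z), SZ))), Z)))
  →10  S(S(S(add(add(add(Z, mul(Z, SSSZ)), add(S^4(Z), SZ)), Z))))
  →11  S(S(S(add(add(mul(Z, SSSZ), add(S^4(Z), SZ)), Z))))
  →12  S(S(S(add(add(Z, add(S^4(Z), SZ)), Z))))
  →13  S(S(S(add(add(S^4(Z), SZ), Z))))
  →14  S(S(S(add(S(add(SSSZ, SZ)), Z))))
  →15  S(S(S(S(add(add(SSSZ, SZ), Z)))))
  →16  S(S(S(S(add(S(add(SSZ, SZ)), Z)))))
  →17  S(S(S(S(S(add(add(SSZ, SZ), Z))))))
  →18  S(S(S(S(S(add(S(add(SZ, SZ)), Z))))))
  →19  S(S(S(S(S(S(add(add(SZ, SZ), Z)))))))
  →20  S(S(S(S(S(S(add(S(add(Z, SZ)), Z)))))))
  →21  S(S(S(S(S(S(S(add(add(Z, SZ), Z))))))))
  →22  S(S(S(S(S(S(S(add(SZ, Z))))))))
  →23  S(S(S(S(S(S(S(S(add(Z, Z)))))))))
  →24  S^8(Z)

Answer: normal form = S^8(Z)  (in 24 steps)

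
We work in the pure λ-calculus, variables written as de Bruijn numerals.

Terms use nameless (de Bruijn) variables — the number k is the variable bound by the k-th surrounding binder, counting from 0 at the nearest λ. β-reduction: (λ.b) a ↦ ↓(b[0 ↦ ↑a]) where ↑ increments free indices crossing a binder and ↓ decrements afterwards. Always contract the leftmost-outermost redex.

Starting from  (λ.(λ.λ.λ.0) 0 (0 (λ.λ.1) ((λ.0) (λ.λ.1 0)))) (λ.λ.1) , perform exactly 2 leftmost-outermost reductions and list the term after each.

  start: (λ.(λ.λ.λ.0) 0 (0 (λ.λ.1) ((λ.0) (λ.λ.1 0)))) (λ.λ.1)
  step 1: (λ.λ.λ.0) (λ.λ.1) ((λ.λ.1) (λ.λ.1) ((λ.0) (λ.λ.1 0)))
  step 2: (λ.λ.0) ((λ.λ.1) (λ.λ.1) ((λ.0) (λ.λ.1 0)))

Answer: after 2 steps: (λ.λ.0) ((λ.λ.1) (λ.λ.1) ((λ.0) (λ.λ.1 0)))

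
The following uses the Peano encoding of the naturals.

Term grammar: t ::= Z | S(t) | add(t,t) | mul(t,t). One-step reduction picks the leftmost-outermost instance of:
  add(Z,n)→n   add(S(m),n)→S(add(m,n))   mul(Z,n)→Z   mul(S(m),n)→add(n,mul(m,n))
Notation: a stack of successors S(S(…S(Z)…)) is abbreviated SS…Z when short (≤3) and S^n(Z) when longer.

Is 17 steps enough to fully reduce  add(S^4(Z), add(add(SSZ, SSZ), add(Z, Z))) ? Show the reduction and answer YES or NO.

Answer: YES — reaches normal form S^8(Z) in 14 ≤ 17 steps

Derivation:
  start: add(S^4(Z), add(add(SSZ, SSZ), add(Z, Z)))
  →1  S(add(SSSZ, add(add(SSZ, SSZ), add(Z, Z))))
  →2  S(S(add(SSZ, add(add(SSZ, SSZ), add(Z, Z)))))
  →3  S(S(S(add(SZ, add(add(SSZ, SSZ), add(Z, Z))))))
  →4  S(S(S(S(add(Z, add(add(SSZ, SSZ), add(Z, Z)))))))
  →5  S(S(S(S(add(add(SSZ, SSZ), add(Z, Z))))))
  →6  S(S(S(S(add(S(add(SZ, SSZ)), add(Z, Z))))))
  →7  S(S(S(S(S(add(add(SZ, SSZ), add(Z, Z)))))))
  →8  S(S(S(S(S(add(S(add(Z, SSZ)), add(Z, Z)))))))
  →9  S(S(S(S(S(S(add(add(Z, SSZ), add(Z, Z))))))))
  →10  S(S(S(S(S(S(add(SSZ, add(Z, Z))))))))
  →11  S(S(S(S(S(S(S(add(SZ, add(Z, Z)))))))))
  →12  S(S(S(S(S(S(S(S(add(Z, add(Z, Z))))))))))
  →13  S(S(S(S(S(S(S(S(add(Z, Z)))))))))
  →14  S^8(Z)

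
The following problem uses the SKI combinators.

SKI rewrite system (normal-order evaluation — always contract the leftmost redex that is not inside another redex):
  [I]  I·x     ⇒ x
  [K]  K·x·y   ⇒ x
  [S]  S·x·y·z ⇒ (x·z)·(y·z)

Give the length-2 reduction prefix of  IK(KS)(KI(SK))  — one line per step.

Answer: after 2 steps: KS

Reduction:
  start: IK(KS)(KI(SK))
  step 1: K(KS)(KI(SK))
  step 2: KS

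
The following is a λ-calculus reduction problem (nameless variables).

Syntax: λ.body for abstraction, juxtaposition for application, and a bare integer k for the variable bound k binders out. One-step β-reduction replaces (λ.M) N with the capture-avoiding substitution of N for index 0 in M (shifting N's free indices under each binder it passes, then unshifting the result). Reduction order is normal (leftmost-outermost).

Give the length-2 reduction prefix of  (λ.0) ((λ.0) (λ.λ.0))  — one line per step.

  start: (λ.0) ((λ.0) (λ.λ.0))
  →1  (λ.0) (λ.λ.0)
  →2  λ.λ.0

Answer: after 2 steps: λ.λ.0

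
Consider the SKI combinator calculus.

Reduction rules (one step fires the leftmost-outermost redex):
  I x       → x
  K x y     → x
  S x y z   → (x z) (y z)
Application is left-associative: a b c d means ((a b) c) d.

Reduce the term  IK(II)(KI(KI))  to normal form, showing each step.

  start: IK(II)(KI(KI))
  [1] K(II)(KI(KI))
  [2] II
  [3] I

Answer: normal form = I  (in 3 steps)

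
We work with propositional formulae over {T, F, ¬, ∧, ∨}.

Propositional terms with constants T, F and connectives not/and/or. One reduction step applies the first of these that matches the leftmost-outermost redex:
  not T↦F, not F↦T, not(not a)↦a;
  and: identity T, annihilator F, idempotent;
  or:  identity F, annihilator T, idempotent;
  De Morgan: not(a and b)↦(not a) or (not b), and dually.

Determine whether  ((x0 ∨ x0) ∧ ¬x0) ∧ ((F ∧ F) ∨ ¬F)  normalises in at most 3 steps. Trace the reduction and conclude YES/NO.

  start: ((x0 ∨ x0) ∧ ¬x0) ∧ ((F ∧ F) ∨ ¬F)
  →1  (x0 ∧ ¬x0) ∧ ((F ∧ F) ∨ ¬F)
  →2  (x0 ∧ ¬x0) ∧ (F ∨ ¬F)
  →3  (x0 ∧ ¬x0) ∧ ¬F

Answer: NO — after 3 steps the term is (x0 ∧ ¬x0) ∧ ¬F, not yet normal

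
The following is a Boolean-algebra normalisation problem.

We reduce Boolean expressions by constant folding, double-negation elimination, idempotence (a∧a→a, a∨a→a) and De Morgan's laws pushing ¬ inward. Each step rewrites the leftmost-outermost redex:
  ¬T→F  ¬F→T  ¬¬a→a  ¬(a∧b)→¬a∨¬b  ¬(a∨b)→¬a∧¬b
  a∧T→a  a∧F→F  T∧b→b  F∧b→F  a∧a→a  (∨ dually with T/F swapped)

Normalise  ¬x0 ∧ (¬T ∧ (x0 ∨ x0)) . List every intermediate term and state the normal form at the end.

  start: ¬x0 ∧ (¬T ∧ (x0 ∨ x0))
  →1  ¬x0 ∧ (F ∧ (x0 ∨ x0))
  →2  ¬x0 ∧ F
  →3  F

Answer: normal form = F  (in 3 steps)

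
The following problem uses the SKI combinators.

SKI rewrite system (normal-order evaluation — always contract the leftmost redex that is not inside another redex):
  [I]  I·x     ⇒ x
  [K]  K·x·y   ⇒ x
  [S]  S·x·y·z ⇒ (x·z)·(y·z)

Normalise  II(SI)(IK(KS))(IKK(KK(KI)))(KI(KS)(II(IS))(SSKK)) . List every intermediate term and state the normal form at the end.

Answer: normal form = KS  (in 9 steps)

Working:
  start: II(SI)(IK(KS))(IKK(KK(KI)))(KI(KS)(II(IS))(SSKK))
  →1  I(SI)(IK(KS))(IKK(KK(KI)))(KI(KS)(II(IS))(SSKK))
  →2  SI(IK(KS))(IKK(KK(KI)))(KI(KS)(II(IS))(SSKK))
  →3  I(IKK(KK(KI)))(IK(KS)(IKK(KK(KI))))(KI(KS)(II(IS))(SSKK))
  →4  IKK(KK(KI))(IK(KS)(IKK(KK(KI))))(KI(KS)(II(IS))(SSKK))
  →5  KK(KK(KI))(IK(KS)(IKK(KK(KI))))(KI(KS)(II(IS))(SSKK))
  →6  K(IK(KS)(IKK(KK(KI))))(KI(KS)(II(IS))(SSKK))
  →7  IK(KS)(IKK(KK(KI)))
  →8  K(KS)(IKK(KK(KI)))
  →9  KS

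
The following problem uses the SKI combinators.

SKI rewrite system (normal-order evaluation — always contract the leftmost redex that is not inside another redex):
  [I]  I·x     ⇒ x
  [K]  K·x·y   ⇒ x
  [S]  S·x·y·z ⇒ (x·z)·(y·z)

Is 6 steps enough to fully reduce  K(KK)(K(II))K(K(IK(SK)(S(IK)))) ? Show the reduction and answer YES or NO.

Answer: YES — reaches normal form K(K(SK)) in 4 ≤ 6 steps

Reduction:
  start: K(KK)(K(II))K(K(IK(SK)(S(IK))))
  [1] KKK(K(IK(SK)(S(IK))))
  [2] K(K(IK(SK)(S(IK))))
  [3] K(K(K(SK)(S(IK))))
  [4] K(K(SK))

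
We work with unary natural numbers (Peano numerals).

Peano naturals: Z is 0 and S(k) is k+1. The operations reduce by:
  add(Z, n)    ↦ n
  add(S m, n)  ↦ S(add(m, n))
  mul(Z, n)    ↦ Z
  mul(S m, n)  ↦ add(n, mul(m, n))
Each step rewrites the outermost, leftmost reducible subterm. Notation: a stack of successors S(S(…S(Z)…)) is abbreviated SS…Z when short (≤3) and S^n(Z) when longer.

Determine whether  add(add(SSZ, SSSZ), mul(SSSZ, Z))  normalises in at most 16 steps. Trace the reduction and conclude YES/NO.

  start: add(add(SSZ, SSSZ), mul(SSSZ, Z))
  →1  add(S(add(SZ, SSSZ)), mul(SSSZ, Z))
  →2  S(add(add(SZ, SSSZ), mul(SSSZ, Z)))
  →3  S(add(S(add(Z, SSSZ)), mul(SSSZ, Z)))
  →4  S(S(add(add(Z, SSSZ), mul(SSSZ, Z))))
  →5  S(S(add(SSSZ, mul(SSSZ, Z))))
  →6  S(S(S(add(SSZ, mul(SSSZ, Z)))))
  →7  S(S(S(S(add(SZ, mul(SSSZ, Z))))))
  →8  S(S(S(S(S(add(Z, mul(SSSZ, Z)))))))
  →9  S(S(S(S(S(mul(SSSZ, Z))))))
  →10  S(S(S(S(S(add(Z, mul(SSZ, Z)))))))
  →11  S(S(S(S(S(mul(SSZ, Z))))))
  →12  S(S(S(S(S(add(Z, mul(SZ, Z)))))))
  →13  S(S(S(S(S(mul(SZ, Z))))))
  →14  S(S(S(S(S(add(Z, mul(Z, Z)))))))
  →15  S(S(S(S(S(mul(Z, Z))))))
  →16  S^5(Z)

Answer: YES — reaches normal form S^5(Z) in 16 ≤ 16 steps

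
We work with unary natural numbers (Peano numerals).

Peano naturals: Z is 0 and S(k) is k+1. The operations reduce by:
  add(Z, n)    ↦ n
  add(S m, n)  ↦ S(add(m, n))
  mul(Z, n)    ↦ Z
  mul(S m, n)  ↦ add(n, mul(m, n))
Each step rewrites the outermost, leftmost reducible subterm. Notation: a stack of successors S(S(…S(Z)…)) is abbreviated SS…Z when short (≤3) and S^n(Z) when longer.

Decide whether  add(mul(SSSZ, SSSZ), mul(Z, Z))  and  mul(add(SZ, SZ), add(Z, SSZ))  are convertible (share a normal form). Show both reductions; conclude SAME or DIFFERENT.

Term A:
  start: add(mul(SSSZ, SSSZ), mul(Z, Z))
  [1] add(add(SSSZ, mul(SSZ, SSSZ)), mul(Z, Z))
  [2] add(S(add(SSZ, mul(SSZ, SSSZ))), mul(Z, Z))
  [3] S(add(add(SSZ, mul(SSZ, SSSZ)), mul(Z, Z)))
  [4] S(add(S(add(SZ, mul(SSZ, SSSZ))), mul(Z, Z)))
  [5] S(S(add(add(SZ, mul(SSZ, SSSZ)), mul(Z, Z))))
  [6] S(S(add(S(add(Z, mul(SSZ, SSSZ))), mul(Z, Z))))
  [7] S(S(S(add(add(Z, mul(SSZ, SSSZ)), mul(Z, Z)))))
  [8] S(S(S(add(mul(SSZ, SSSZ), mul(Z, Z)))))
  [9] S(S(S(add(add(SSSZ, mul(SZ, SSSZ)), mul(Z, Z)))))
  [10] S(S(S(add(S(add(SSZ, mul(SZ, SSSZ))), mul(Z, Z)))))
  [11] S(S(S(S(add(add(SSZ, mul(SZ, SSSZ)), mul(Z, Z))))))
  [12] S(S(S(S(add(S(add(SZ, mul(SZ, SSSZ))), mul(Z, Z))))))
  [13] S(S(S(S(S(add(add(SZ, mul(SZ, SSSZ)), mul(Z, Z)))))))
  [14] S(S(S(S(S(add(S(add(Z, mul(SZ, SSSZ))), mul(Z, Z)))))))
  [15] S(S(S(S(S(S(add(add(Z, mul(SZ, SSSZ)), mul(Z, Z))))))))
  [16] S(S(S(S(S(S(add(mul(SZ, SSSZ), mul(Z, Z))))))))
  [17] S(S(S(S(S(S(add(add(SSSZ, mul(Z, SSSZ)), mul(Z, Z))))))))
  [18] S(S(S(S(S(S(add(S(add(SSZ, mul(Z, SSSZ))), mul(Z, Z))))))))
  [19] S(S(S(S(S(S(S(add(add(SSZ, mul(Z, SSSZ)), mul(Z, Z)))))))))
  [20] S(S(S(S(S(S(S(add(S(add(SZ, mul(Z, SSSZ))), mul(Z, Z)))))))))
  [21] S(S(S(S(S(S(S(S(add(add(SZ, mul(Z, SSSZ)), mul(Z, Z))))))))))
  [22] S(S(S(S(S(S(S(S(add(S(add(Z, mul(Z, SSSZ))), mul(Z, Z))))))))))
  [23] S(S(S(S(S(S(S(S(S(add(add(Z, mul(Z, SSSZ)), mul(Z, Z)))))))))))
  [24] S(S(S(S(S(S(S(S(S(add(mul(Z, SSSZ), mul(Z, Z)))))))))))
  [25] S(S(S(S(S(S(S(S(S(add(Z, mul(Z, Z)))))))))))
  [26] S(S(S(S(S(S(S(S(S(mul(Z, Z))))))))))
  [27] S^9(Z)

Term B:
  start: mul(add(SZ, SZ), add(Z, SSZ))
  [1] mul(S(add(Z, SZ)), add(Z, SSZ))
  [2] add(add(Z, SSZ), mul(add(Z, SZ), add(Z, SSZ)))
  [3] add(SSZ, mul(add(Z, SZ), add(Z, SSZ)))
  [4] S(add(SZ, mul(add(Z, SZ), add(Z, SSZ))))
  [5] S(S(add(Z, mul(add(Z, SZ), add(Z, SSZ)))))
  [6] S(S(mul(add(Z, SZ), add(Z, SSZ))))
  [7] S(S(mul(SZ, add(Z, SSZ))))
  [8] S(S(add(add(Z, SSZ), mul(Z, add(Z, SSZ)))))
  [9] S(S(add(SSZ, mul(Z, add(Z, SSZ)))))
  [10] S(S(S(add(SZ, mul(Z, add(Z, SSZ))))))
  [11] S(S(S(S(add(Z, mul(Z, add(Z, SSZ)))))))
  [12] S(S(S(S(mul(Z, add(Z, SSZ))))))
  [13] S^4(Z)

Answer: DIFFERENT — A ⇓ S^9(Z), B ⇓ S^4(Z)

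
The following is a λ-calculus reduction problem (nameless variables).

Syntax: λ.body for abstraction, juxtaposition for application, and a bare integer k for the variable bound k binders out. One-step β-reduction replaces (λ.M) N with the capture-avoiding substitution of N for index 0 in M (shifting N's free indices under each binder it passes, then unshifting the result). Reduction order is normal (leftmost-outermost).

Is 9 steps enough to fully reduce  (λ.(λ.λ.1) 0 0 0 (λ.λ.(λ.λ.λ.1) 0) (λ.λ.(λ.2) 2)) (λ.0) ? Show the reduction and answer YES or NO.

  start: (λ.(λ.λ.1) 0 0 0 (λ.λ.(λ.λ.λ.1) 0) (λ.λ.(λ.2) 2)) (λ.0)
  →1  (λ.λ.1) (λ.0) (λ.0) (λ.0) (λ.λ.(λ.λ.λ.1) 0) (λ.λ.(λ.2) (λ.0))
  →2  (λ.λ.0) (λ.0) (λ.0) (λ.λ.(λ.λ.λ.1) 0) (λ.λ.(λ.2) (λ.0))
  →3  (λ.0) (λ.0) (λ.λ.(λ.λ.λ.1) 0) (λ.λ.(λ.2) (λ.0))
  →4  (λ.0) (λ.λ.(λ.λ.λ.1) 0) (λ.λ.(λ.2) (λ.0))
  →5  (λ.λ.(λ.λ.λ.1) 0) (λ.λ.(λ.2) (λ.0))
  →6  λ.(λ.λ.λ.1) 0
  →7  λ.λ.λ.1

Answer: YES — reaches normal form λ.λ.λ.1 in 7 ≤ 9 steps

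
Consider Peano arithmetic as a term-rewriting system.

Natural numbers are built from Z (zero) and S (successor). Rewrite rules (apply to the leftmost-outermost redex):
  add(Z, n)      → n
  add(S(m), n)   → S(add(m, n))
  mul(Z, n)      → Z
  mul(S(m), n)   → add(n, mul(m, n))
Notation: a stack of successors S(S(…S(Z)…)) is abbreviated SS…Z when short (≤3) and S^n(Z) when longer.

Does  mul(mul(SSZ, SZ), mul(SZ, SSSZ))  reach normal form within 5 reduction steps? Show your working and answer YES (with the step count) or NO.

  start: mul(mul(SSZ, SZ), mul(SZ, SSSZ))
  [1] mul(add(SZ, mul(SZ, SZ)), mul(SZ, SSSZ))
  [2] mul(S(add(Z, mul(SZ, SZ))), mul(SZ, SSSZ))
  [3] add(mul(SZ, SSSZ), mul(add(Z, mul(SZ, SZ)), mul(SZ, SSSZ)))
  [4] add(add(SSSZ, mul(Z, SSSZ)), mul(add(Z, mul(SZ, SZ)), mul(SZ, SSSZ)))
  [5] add(S(add(SSZ, mul(Z, SSSZ))), mul(add(Z, mul(SZ, SZ)), mul(SZ, SSSZ)))

Answer: NO — after 5 steps the term is add(S(add(SSZ, mul(Z, SSSZ))), mul(add(Z, mul(SZ, SZ)), mul(SZ, SSSZ))), not yet normal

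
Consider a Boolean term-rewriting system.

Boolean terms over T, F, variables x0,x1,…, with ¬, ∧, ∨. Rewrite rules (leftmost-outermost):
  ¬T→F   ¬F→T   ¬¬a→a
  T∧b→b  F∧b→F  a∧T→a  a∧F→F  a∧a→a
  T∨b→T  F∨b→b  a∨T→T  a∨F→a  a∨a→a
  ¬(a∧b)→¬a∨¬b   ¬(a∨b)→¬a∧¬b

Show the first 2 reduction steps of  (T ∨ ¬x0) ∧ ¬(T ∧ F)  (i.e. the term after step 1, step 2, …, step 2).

  start: (T ∨ ¬x0) ∧ ¬(T ∧ F)
  step 1: T ∧ ¬(T ∧ F)
  step 2: ¬(T ∧ F)

Answer: after 2 steps: ¬(T ∧ F)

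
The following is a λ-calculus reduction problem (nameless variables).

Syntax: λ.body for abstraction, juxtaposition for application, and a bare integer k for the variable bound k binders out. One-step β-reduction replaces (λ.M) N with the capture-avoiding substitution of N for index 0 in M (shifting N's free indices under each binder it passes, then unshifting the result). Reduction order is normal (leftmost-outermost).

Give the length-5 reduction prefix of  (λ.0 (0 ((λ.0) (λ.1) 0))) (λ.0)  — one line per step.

Answer: after 5 steps: λ.0

Working:
  start: (λ.0 (0 ((λ.0) (λ.1) 0))) (λ.0)
  step 1: (λ.0) ((λ.0) ((λ.0) (λ.λ.0) (λ.0)))
  step 2: (λ.0) ((λ.0) (λ.λ.0) (λ.0))
  step 3: (λ.0) (λ.λ.0) (λ.0)
  step 4: (λ.λ.0) (λ.0)
  step 5: λ.0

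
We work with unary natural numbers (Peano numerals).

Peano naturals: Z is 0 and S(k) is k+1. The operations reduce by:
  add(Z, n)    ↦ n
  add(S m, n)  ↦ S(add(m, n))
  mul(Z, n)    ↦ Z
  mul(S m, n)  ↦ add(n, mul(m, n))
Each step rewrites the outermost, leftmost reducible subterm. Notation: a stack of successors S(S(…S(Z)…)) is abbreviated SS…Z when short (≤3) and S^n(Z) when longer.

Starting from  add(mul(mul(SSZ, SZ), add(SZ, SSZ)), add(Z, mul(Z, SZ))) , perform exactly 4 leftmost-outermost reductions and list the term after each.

Answer: after 4 steps: add(add(S(add(Z, SSZ)), mul(add(Z, mul(SZ, SZ)), add(SZ, SSZ))), add(Z, mul(Z, SZ)))

Derivation:
  start: add(mul(mul(SSZ, SZ), add(SZ, SSZ)), add(Z, mul(Z, SZ)))
  →1  add(mul(add(SZ, mul(SZ, SZ)), add(SZ, SSZ)), add(Z, mul(Z, SZ)))
  →2  add(mul(S(add(Z, mul(SZ, SZ))), add(SZ, SSZ)), add(Z, mul(Z, SZ)))
  →3  add(add(add(SZ, SSZ), mul(add(Z, mul(SZ, SZ)), add(SZ, SSZ))), add(Z, mul(Z, SZ)))
  →4  add(add(S(add(Z, SSZ)), mul(add(Z, mul(SZ, SZ)), add(SZ, SSZ))), add(Z, mul(Z, SZ)))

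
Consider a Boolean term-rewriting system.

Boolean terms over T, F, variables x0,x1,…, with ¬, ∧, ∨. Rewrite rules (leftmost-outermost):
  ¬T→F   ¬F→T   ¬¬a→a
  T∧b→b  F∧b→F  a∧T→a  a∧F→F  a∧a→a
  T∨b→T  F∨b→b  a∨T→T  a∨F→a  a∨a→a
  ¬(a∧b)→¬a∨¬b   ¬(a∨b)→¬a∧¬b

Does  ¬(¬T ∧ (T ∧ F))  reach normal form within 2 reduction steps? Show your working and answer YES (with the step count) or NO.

Answer: NO — after 2 steps the term is T ∨ ¬(T ∧ F), not yet normal

Working:
  start: ¬(¬T ∧ (T ∧ F))
  [1] ¬¬T ∨ ¬(T ∧ F)
  [2] T ∨ ¬(T ∧ F)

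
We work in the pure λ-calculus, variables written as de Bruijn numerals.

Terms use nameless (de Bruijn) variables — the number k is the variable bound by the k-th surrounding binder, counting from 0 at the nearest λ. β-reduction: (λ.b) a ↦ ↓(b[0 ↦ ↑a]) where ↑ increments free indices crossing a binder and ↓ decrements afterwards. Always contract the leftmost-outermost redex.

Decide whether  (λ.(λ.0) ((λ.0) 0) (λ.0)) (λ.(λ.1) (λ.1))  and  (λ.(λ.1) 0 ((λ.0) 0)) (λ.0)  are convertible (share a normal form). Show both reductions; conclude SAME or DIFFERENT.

Answer: SAME — A ⇓ λ.0, B ⇓ λ.0

Reduction:
Term A:
  start: (λ.(λ.0) ((λ.0) 0) (λ.0)) (λ.(λ.1) (λ.1))
  [1] (λ.0) ((λ.0) (λ.(λ.1) (λ.1))) (λ.0)
  [2] (λ.0) (λ.(λ.1) (λ.1)) (λ.0)
  [3] (λ.(λ.1) (λ.1)) (λ.0)
  [4] (λ.λ.0) (λ.λ.0)
  [5] λ.0

Term B:
  start: (λ.(λ.1) 0 ((λ.0) 0)) (λ.0)
  [1] (λ.λ.0) (λ.0) ((λ.0) (λ.0))
  [2] (λ.0) ((λ.0) (λ.0))
  [3] (λ.0) (λ.0)
  [4] λ.0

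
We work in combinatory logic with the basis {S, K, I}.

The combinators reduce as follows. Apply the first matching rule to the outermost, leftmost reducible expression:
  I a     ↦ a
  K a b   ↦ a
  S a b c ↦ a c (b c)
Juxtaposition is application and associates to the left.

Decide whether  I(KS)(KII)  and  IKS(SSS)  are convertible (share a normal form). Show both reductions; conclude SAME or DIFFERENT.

Term A:
  start: I(KS)(KII)
  →1  KS(KII)
  →2  S

Term B:
  start: IKS(SSS)
  →1  KS(SSS)
  →2  S

Answer: SAME — A ⇓ S, B ⇓ S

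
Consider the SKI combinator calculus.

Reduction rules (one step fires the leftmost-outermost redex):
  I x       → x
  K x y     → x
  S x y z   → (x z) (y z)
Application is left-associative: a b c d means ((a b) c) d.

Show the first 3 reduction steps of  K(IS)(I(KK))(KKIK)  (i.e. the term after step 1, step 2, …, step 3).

Answer: after 3 steps: S(KK)

Working:
  start: K(IS)(I(KK))(KKIK)
  →1  IS(KKIK)
  →2  S(KKIK)
  →3  S(KK)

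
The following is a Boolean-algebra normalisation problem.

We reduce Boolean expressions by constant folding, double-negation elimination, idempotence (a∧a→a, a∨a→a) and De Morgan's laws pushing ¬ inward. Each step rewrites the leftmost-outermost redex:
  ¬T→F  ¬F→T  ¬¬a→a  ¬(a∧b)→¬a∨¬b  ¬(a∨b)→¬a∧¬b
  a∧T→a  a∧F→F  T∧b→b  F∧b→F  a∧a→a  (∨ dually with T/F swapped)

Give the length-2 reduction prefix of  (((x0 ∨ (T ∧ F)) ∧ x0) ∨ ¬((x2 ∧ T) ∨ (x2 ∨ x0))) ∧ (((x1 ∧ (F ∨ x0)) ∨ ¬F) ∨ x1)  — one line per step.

Answer: after 2 steps: ((x0 ∧ x0) ∨ ¬((x2 ∧ T) ∨ (x2 ∨ x0))) ∧ (((x1 ∧ (F ∨ x0)) ∨ ¬F) ∨ x1)

Reduction:
  start: (((x0 ∨ (T ∧ F)) ∧ x0) ∨ ¬((x2 ∧ T) ∨ (x2 ∨ x0))) ∧ (((x1 ∧ (F ∨ x0)) ∨ ¬F) ∨ x1)
  →1  (((x0 ∨ F) ∧ x0) ∨ ¬((x2 ∧ T) ∨ (x2 ∨ x0))) ∧ (((x1 ∧ (F ∨ x0)) ∨ ¬F) ∨ x1)
  →2  ((x0 ∧ x0) ∨ ¬((x2 ∧ T) ∨ (x2 ∨ x0))) ∧ (((x1 ∧ (F ∨ x0)) ∨ ¬F) ∨ x1)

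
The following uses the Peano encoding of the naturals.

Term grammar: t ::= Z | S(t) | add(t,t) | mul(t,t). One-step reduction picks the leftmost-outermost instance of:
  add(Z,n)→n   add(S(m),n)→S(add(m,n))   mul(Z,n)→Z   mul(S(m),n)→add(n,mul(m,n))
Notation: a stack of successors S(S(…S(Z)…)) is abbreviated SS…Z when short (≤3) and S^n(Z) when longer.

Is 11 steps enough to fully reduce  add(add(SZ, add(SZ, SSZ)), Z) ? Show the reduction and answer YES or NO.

  start: add(add(SZ, add(SZ, SSZ)), Z)
  [1] add(S(add(Z, add(SZ, SSZ))), Z)
  [2] S(add(add(Z, add(SZ, SSZ)), Z))
  [3] S(add(add(SZ, SSZ), Z))
  [4] S(add(S(add(Z, SSZ)), Z))
  [5] S(S(add(add(Z, SSZ), Z)))
  [6] S(S(add(SSZ, Z)))
  [7] S(S(S(add(SZ, Z))))
  [8] S(S(S(S(add(Z, Z)))))
  [9] S^4(Z)

Answer: YES — reaches normal form S^4(Z) in 9 ≤ 11 steps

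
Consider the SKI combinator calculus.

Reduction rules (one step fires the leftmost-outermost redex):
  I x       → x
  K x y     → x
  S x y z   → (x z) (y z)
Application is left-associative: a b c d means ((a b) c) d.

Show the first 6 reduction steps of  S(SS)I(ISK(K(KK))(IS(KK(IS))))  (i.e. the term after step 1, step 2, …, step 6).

  start: S(SS)I(ISK(K(KK))(IS(KK(IS))))
  [1] SS(ISK(K(KK))(IS(KK(IS))))(I(ISK(K(KK))(IS(KK(IS)))))
  [2] S(I(ISK(K(KK))(IS(KK(IS)))))(ISK(K(KK))(IS(KK(IS)))(I(ISK(K(KK))(IS(KK(IS))))))
  [3] S(ISK(K(KK))(IS(KK(IS))))(ISK(K(KK))(IS(KK(IS)))(I(ISK(K(KK))(IS(KK(IS))))))
  [4] S(SK(K(KK))(IS(KK(IS))))(ISK(K(KK))(IS(KK(IS)))(I(ISK(K(KK))(IS(KK(IS))))))
  [5] S(K(IS(KK(IS)))(K(KK)(IS(KK(IS)))))(ISK(K(KK))(IS(KK(IS)))(I(ISK(K(KK))(IS(KK(IS))))))
  [6] S(IS(KK(IS)))(ISK(K(KK))(IS(KK(IS)))(I(ISK(K(KK))(IS(KK(IS))))))

Answer: after 6 steps: S(IS(KK(IS)))(ISK(K(KK))(IS(KK(IS)))(I(ISK(K(KK))(IS(KK(IS))))))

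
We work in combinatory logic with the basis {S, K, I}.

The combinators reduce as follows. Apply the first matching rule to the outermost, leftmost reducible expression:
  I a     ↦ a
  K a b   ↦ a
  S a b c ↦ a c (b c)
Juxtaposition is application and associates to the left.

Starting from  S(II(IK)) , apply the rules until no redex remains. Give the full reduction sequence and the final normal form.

  start: S(II(IK))
  step 1: S(I(IK))
  step 2: S(IK)
  step 3: SK

Answer: normal form = SK  (in 3 steps)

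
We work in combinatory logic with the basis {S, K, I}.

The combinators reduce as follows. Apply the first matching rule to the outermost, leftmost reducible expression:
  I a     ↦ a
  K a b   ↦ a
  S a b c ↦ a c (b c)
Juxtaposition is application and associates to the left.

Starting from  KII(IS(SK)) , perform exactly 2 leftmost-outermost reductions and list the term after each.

Answer: after 2 steps: IS(SK)

Reduction:
  start: KII(IS(SK))
  [1] I(IS(SK))
  [2] IS(SK)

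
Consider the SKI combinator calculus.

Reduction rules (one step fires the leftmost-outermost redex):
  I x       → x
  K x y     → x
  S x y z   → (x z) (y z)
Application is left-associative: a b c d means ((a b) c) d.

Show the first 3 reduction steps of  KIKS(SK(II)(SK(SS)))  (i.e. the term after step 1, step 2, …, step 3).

  start: KIKS(SK(II)(SK(SS)))
  step 1: IS(SK(II)(SK(SS)))
  step 2: S(SK(II)(SK(SS)))
  step 3: S(K(SK(SS))(II(SK(SS))))

Answer: after 3 steps: S(K(SK(SS))(II(SK(SS))))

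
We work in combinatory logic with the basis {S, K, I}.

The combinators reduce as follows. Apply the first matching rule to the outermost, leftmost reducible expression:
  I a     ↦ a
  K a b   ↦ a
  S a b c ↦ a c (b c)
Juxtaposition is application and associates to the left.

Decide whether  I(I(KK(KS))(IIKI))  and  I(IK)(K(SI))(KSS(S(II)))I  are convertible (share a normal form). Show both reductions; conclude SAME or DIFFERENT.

Answer: DIFFERENT — A ⇓ K(KI), B ⇓ SI

Working:
Term A:
  start: I(I(KK(KS))(IIKI))
  step 1: I(KK(KS))(IIKI)
  step 2: KK(KS)(IIKI)
  step 3: K(IIKI)
  step 4: K(IKI)
  step 5: K(KI)

Term B:
  start: I(IK)(K(SI))(KSS(S(II)))I
  step 1: IK(K(SI))(KSS(S(II)))I
  step 2: K(K(SI))(KSS(S(II)))I
  step 3: K(SI)I
  step 4: SI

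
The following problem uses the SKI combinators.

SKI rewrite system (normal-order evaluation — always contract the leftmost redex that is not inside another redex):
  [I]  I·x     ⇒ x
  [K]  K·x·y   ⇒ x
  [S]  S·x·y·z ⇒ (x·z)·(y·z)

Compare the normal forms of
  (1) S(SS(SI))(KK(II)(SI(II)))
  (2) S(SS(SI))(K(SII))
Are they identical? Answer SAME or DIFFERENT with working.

Term A:
  start: S(SS(SI))(KK(II)(SI(II)))
  [1] S(SS(SI))(K(SI(II)))
  [2] S(SS(SI))(K(SII))

Term B:
  start: S(SS(SI))(K(SII))

Answer: SAME — A ⇓ S(SS(SI))(K(SII)), B ⇓ S(SS(SI))(K(SII))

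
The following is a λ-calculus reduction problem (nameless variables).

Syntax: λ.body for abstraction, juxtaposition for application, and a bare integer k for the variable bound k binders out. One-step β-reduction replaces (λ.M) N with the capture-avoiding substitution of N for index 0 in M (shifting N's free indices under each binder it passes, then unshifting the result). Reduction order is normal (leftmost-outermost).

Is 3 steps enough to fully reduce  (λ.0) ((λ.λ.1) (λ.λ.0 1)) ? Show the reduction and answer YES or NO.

Answer: YES — reaches normal form λ.λ.λ.0 1 in 2 ≤ 3 steps

Working:
  start: (λ.0) ((λ.λ.1) (λ.λ.0 1))
  [1] (λ.λ.1) (λ.λ.0 1)
  [2] λ.λ.λ.0 1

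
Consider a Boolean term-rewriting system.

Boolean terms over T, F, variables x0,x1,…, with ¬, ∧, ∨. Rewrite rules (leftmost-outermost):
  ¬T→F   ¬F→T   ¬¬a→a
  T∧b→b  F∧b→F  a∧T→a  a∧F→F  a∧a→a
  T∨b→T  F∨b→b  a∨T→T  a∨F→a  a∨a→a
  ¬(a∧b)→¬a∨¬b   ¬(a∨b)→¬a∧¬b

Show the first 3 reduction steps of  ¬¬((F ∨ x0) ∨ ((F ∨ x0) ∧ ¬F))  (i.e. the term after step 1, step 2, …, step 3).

Answer: after 3 steps: x0 ∨ (x0 ∧ ¬F)

Reduction:
  start: ¬¬((F ∨ x0) ∨ ((F ∨ x0) ∧ ¬F))
  [1] (F ∨ x0) ∨ ((F ∨ x0) ∧ ¬F)
  [2] x0 ∨ ((F ∨ x0) ∧ ¬F)
  [3] x0 ∨ (x0 ∧ ¬F)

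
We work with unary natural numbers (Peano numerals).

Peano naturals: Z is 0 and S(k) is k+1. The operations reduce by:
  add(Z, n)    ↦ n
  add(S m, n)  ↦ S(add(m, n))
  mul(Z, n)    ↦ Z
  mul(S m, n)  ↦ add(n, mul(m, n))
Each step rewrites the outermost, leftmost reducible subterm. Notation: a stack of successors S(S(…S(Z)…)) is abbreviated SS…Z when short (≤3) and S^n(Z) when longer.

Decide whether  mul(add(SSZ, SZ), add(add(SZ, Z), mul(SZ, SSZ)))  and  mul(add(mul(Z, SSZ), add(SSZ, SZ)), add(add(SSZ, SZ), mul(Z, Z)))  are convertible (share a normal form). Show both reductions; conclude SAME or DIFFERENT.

Term A:
  start: mul(add(SSZ, SZ), add(add(SZ, Z), mul(SZ, SSZ)))
  [1] mul(S(add(SZ, SZ)), add(add(SZ, Z), mul(SZ, SSZ)))
  [2] add(add(add(SZ, Z), mul(SZ, SSZ)), mul(add(SZ, SZ), add(add(SZ, Z), mul(SZ, SSZ))))
  [3] add(add(S(add(Z, Z)), mul(SZ, SSZ)), mul(add(SZ, SZ), add(add(SZ, Z), mul(SZ, SSZ))))
  [4] add(S(add(add(Z, Z), mul(SZ, SSZ))), mul(add(SZ, SZ), add(add(SZ, Z), mul(SZ, SSZ))))
  [5] S(add(add(add(Z, Z), mul(SZ, SSZ)), mul(add(SZ, SZ), add(add(SZ, Z), mul(SZ, SSZ)))))
  [6] S(add(add(Z, mul(SZ, SSZ)), mul(add(SZ, SZ), add(add(SZ, Z), mul(SZ, SSZ)))))
  [7] S(add(mul(SZ, SSZ), mul(add(SZ, SZ), add(add(SZ, Z), mul(SZ, SSZ)))))
  [8] S(add(add(SSZ, mul(Z, SSZ)), mul(add(SZ, SZ), add(add(SZ, Z), mul(SZ, SSZ)))))
  [9] S(add(S(add(SZ, mul(Z, SSZ))), mul(add(SZ, SZ), add(add(SZ, Z), mul(SZ, SSZ)))))
  [10] S(S(add(add(SZ, mul(Z, SSZ)), mul(add(SZ, SZ), add(add(SZ, Z), mul(SZ, SSZ))))))
  [11] S(S(add(S(add(Z, mul(Z, SSZ))), mul(add(SZ, SZ), add(add(SZ, Z), mul(SZ, SSZ))))))
  [12] S(S(S(add(add(Z, mul(Z, SSZ)), mul(add(SZ, SZ), add(add(SZ, Z), mul(SZ, SSZ)))))))
  [13] S(S(S(add(mul(Z, SSZ), mul(add(SZ, SZ), add(add(SZ, Z), mul(SZ, SSZ)))))))
  [14] S(S(S(add(Z, mul(add(SZ, SZ), add(add(SZ, Z), mul(SZ, SSZ)))))))
  [15] S(S(S(mul(add(SZ, SZ), add(add(SZ, Z), mul(SZ, SSZ))))))
  [16] S(S(S(mul(S(add(Z, SZ)), add(add(SZ, Z), mul(SZ, SSZ))))))
  [17] S(S(S(add(add(add(SZ, Z), mul(SZ, SSZ)), mul(add(Z, SZ), add(add(SZ, Z), mul(SZ, SSZ)))))))
  [18] S(S(S(add(add(S(add(Z, Z)), mul(SZ, SSZ)), mul(add(Z, SZ), add(add(SZ, Z), mul(SZ, SSZ)))))))
  [19] S(S(S(add(S(add(add(Z, Z), mul(SZ, SSZ))), mul(add(Z, SZ), add(add(SZ, Z), mul(SZ, SSZ)))))))
  [20] S(S(S(S(add(add(add(Z, Z), mul(SZ, SSZ)), mul(add(Z, SZ), add(add(SZ, Z), mul(SZ, SSZ))))))))
  [21] S(S(S(S(add(add(Z, mul(SZ, SSZ)), mul(add(Z, SZ), add(add(SZ, Z), mul(SZ, SSZ))))))))
  [22] S(S(S(S(add(mul(SZ, SSZ), mul(add(Z, SZ), add(add(SZ, Z), mul(SZ, SSZ))))))))
  [23] S(S(S(S(add(add(SSZ, mul(Z, SSZ)), mul(add(Z, SZ), add(add(SZ, Z), mul(SZ, SSZ))))))))
  [24] S(S(S(S(add(S(add(SZ, mul(Z, SSZ))), mul(add(Z, SZ), add(add(SZ, Z), mul(SZ, SSZ))))))))
  [25] S(S(S(S(S(add(add(SZ, mul(Z, SSZ)), mul(add(Z, SZ), add(add(SZ, Z), mul(SZ, SSZ)))))))))
  [26] S(S(S(S(S(add(S(add(Z, mul(Z, SSZ))), mul(add(Z, SZ), add(add(SZ, Z), mul(SZ, SSZ)))))))))
  [27] S(S(S(S(S(S(add(add(Z, mul(Z, SSZ)), mul(add(Z, SZ), add(add(SZ, Z), mul(SZ, SSZ))))))))))
  [28] S(S(S(S(S(S(add(mul(Z, SSZ), mul(add(Z, SZ), add(add(SZ, Z), mul(SZ, SSZ))))))))))
  [29] S(S(S(S(S(S(add(Z, mul(add(Z, SZ), add(add(SZ, Z), mul(SZ, SSZ))))))))))
  [30] S(S(S(S(S(S(mul(add(Z, SZ), add(add(SZ, Z), mul(SZ, SSZ)))))))))
  [31] S(S(S(S(S(S(mul(SZ, add(add(SZ, Z), mul(SZ, SSZ)))))))))
  [32] S(S(S(S(S(S(add(add(add(SZ, Z), mul(SZ, SSZ)), mul(Z, add(add(SZ, Z), mul(SZ, SSZ))))))))))
  [33] S(S(S(S(S(S(add(add(S(add(Z, Z)), mul(SZ, SSZ)), mul(Z, add(add(SZ, Z), mul(SZ, SSZ))))))))))
  [34] S(S(S(S(S(S(add(S(add(add(Z, Z), mul(SZ, SSZ))), mul(Z, add(add(SZ, Z), mul(SZ, SSZ))))))))))
  [35] S(S(S(S(S(S(S(add(add(add(Z, Z), mul(SZ, SSZ)), mul(Z, add(add(SZ, Z), mul(SZ, SSZ)))))))))))
  [36] S(S(S(S(S(S(S(add(add(Z, mul(SZ, SSZ)), mul(Z, add(add(SZ, Z), mul(SZ, SSZ)))))))))))
  [37] S(S(S(S(S(S(S(add(mul(SZ, SSZ), mul(Z, add(add(SZ, Z), mul(SZ, SSZ)))))))))))
  [38] S(S(S(S(S(S(S(add(add(SSZ, mul(Z, SSZ)), mul(Z, add(add(SZ, Z), mul(SZ, SSZ)))))))))))
  [39] S(S(S(S(S(S(S(add(S(add(SZ, mul(Z, SSZ))), mul(Z, add(add(SZ, Z), mul(SZ, SSZ)))))))))))
  [40] S(S(S(S(S(S(S(S(add(add(SZ, mul(Z, SSZ)), mul(Z, add(add(SZ, Z), mul(SZ, SSZ))))))))))))
  [41] S(S(S(S(S(S(S(S(add(S(add(Z, mul(Z, SSZ))), mul(Z, add(add(SZ, Z), mul(SZ, SSZ))))))))))))
  [42] S(S(S(S(S(S(S(S(S(add(add(Z, mul(Z, SSZ)), mul(Z, add(add(SZ, Z), mul(SZ, SSZ)))))))))))))
  [43] S(S(S(S(S(S(S(S(S(add(mul(Z, SSZ), mul(Z, add(add(SZ, Z), mul(SZ, SSZ)))))))))))))
  [44] S(S(S(S(S(S(S(S(S(add(Z, mul(Z, add(add(SZ, Z), mul(SZ, SSZ)))))))))))))
  [45] S(S(S(S(S(S(S(S(S(mul(Z, add(add(SZ, Z), mul(SZ, SSZ))))))))))))
  [46] S^9(Z)

Term B:
  start: mul(add(mul(Z, SSZ), add(SSZ, SZ)), add(add(SSZ, SZ), mul(Z, Z)))
  [1] mul(add(Z, add(SSZ, SZ)), add(add(SSZ, SZ), mul(Z, Z)))
  [2] mul(add(SSZ, SZ), add(add(SSZ, SZ), mul(Z, Z)))
  [3] mul(S(add(SZ, SZ)), add(add(SSZ, SZ), mul(Z, Z)))
  [4] add(add(add(SSZ, SZ), mul(Z, Z)), mul(add(SZ, SZ), add(add(SSZ, SZ), mul(Z, Z))))
  [5] add(add(S(add(SZ, SZ)), mul(Z, Z)), mul(add(SZ, SZ), add(add(SSZ, SZ), mul(Z, Z))))
  [6] add(S(add(add(SZ, SZ), mul(Z, Z))), mul(add(SZ, SZ), add(add(SSZ, SZ), mul(Z, Z))))
  [7] S(add(add(add(SZ, SZ), mul(Z, Z)), mul(add(SZ, SZ), add(add(SSZ, SZ), mul(Z, Z)))))
  [8] S(add(add(S(add(Z, SZ)), mul(Z, Z)), mul(add(SZ, SZ), add(add(SSZ, SZ), mul(Z, Z)))))
  [9] S(add(S(add(add(Z, SZ), mul(Z, Z))), mul(add(SZ, SZ), add(add(SSZ, SZ), mul(Z, Z)))))
  [10] S(S(add(add(add(Z, SZ), mul(Z, Z)), mul(add(SZ, SZ), add(add(SSZ, SZ), mul(Z, Z))))))
  [11] S(S(add(add(SZ, mul(Z, Z)), mul(add(SZ, SZ), add(add(SSZ, SZ), mul(Z, Z))))))
  [12] S(S(add(S(add(Z, mul(Z, Z))), mul(add(SZ, SZ), add(add(SSZ, SZ), mul(Z, Z))))))
  [13] S(S(S(add(add(Z, mul(Z, Z)), mul(add(SZ, SZ), add(add(SSZ, SZ), mul(Z, Z)))))))
  [14] S(S(S(add(mul(Z, Z), mul(add(SZ, SZ), add(add(SSZ, SZ), mul(Z, Z)))))))
  [15] S(S(S(add(Z, mul(add(SZ, SZ), add(add(SSZ, SZ), mul(Z, Z)))))))
  [16] S(S(S(mul(add(SZ, SZ), add(add(SSZ, SZ), mul(Z, Z))))))
  [17] S(S(S(mul(S(add(Z, SZ)), add(add(SSZ, SZ), mul(Z, Z))))))
  [18] S(S(S(add(add(add(SSZ, SZ), mul(Z, Z)), mul(add(Z, SZ), add(add(SSZ, SZ), mul(Z, Z)))))))
  [19] S(S(S(add(add(S(add(SZ, SZ)), mul(Z, Z)), mul(add(Z, SZ), add(add(SSZ, SZ), mul(Z, Z)))))))
  [20] S(S(S(add(S(add(add(SZ, SZ), mul(Z, Z))), mul(add(Z, SZ), add(add(SSZ, SZ), mul(Z, Z)))))))
  [21] S(S(S(S(add(add(add(SZ, SZ), mul(Z, Z)), mul(add(Z, SZ), add(add(SSZ, SZ), mul(Z, Z))))))))
  [22] S(S(S(S(add(add(S(add(Z, SZ)), mul(Z, Z)), mul(add(Z, SZ), add(add(SSZ, SZ), mul(Z, Z))))))))
  [23] S(S(S(S(add(S(add(add(Z, SZ), mul(Z, Z))), mul(add(Z, SZ), add(add(SSZ, SZ), mul(Z, Z))))))))
  [24] S(S(S(S(S(add(add(add(Z, SZ), mul(Z, Z)), mul(add(Z, SZ), add(add(SSZ, SZ), mul(Z, Z)))))))))
  [25] S(S(S(S(S(add(add(SZ, mul(Z, Z)), mul(add(Z, SZ), add(add(SSZ, SZ), mul(Z, Z)))))))))
  [26] S(S(S(S(S(add(S(add(Z, mul(Z, Z))), mul(add(Z, SZ), add(add(SSZ, SZ), mul(Z, Z)))))))))
  [27] S(S(S(S(S(S(add(add(Z, mul(Z, Z)), mul(add(Z, SZ), add(add(SSZ, SZ), mul(Z, Z))))))))))
  [28] S(S(S(S(S(S(add(mul(Z, Z), mul(add(Z, SZ), add(add(SSZ, SZ), mul(Z, Z))))))))))
  [29] S(S(S(S(S(S(add(Z, mul(add(Z, SZ), add(add(SSZ, SZ), mul(Z, Z))))))))))
  [30] S(S(S(S(S(S(mul(add(Z, SZ), add(add(SSZ, SZ), mul(Z, Z)))))))))
  [31] S(S(S(S(S(S(mul(SZ, add(add(SSZ, SZ), mul(Z, Z)))))))))
  [32] S(S(S(S(S(S(add(add(add(SSZ, SZ), mul(Z, Z)), mul(Z, add(add(SSZ, SZ), mul(Z, Z))))))))))
  [33] S(S(S(S(S(S(add(add(S(add(SZ, SZ)), mul(Z, Z)), mul(Z, add(add(SSZ, SZ), mul(Z, Z))))))))))
  [34] S(S(S(S(S(S(add(S(add(add(SZ, SZ), mul(Z, Z))), mul(Z, add(add(SSZ, SZ), mul(Z, Z))))))))))
  [35] S(S(S(S(S(S(S(add(add(add(SZ, SZ), mul(Z, Z)), mul(Z, add(add(SSZ, SZ), mul(Z, Z)))))))))))
  [36] S(S(S(S(S(S(S(add(add(S(add(Z, SZ)), mul(Z, Z)), mul(Z, add(add(SSZ, SZ), mul(Z, Z)))))))))))
  [37] S(S(S(S(S(S(S(add(S(add(add(Z, SZ), mul(Z, Z))), mul(Z, add(add(SSZ, SZ), mul(Z, Z)))))))))))
  [38] S(S(S(S(S(S(S(S(add(add(add(Z, SZ), mul(Z, Z)), mul(Z, add(add(SSZ, SZ), mul(Z, Z))))))))))))
  [39] S(S(S(S(S(S(S(S(add(add(SZ, mul(Z, Z)), mul(Z, add(add(SSZ, SZ), mul(Z, Z))))))))))))
  [40] S(S(S(S(S(S(S(S(add(S(add(Z, mul(Z, Z))), mul(Z, add(add(SSZ, SZ), mul(Z, Z))))))))))))
  [41] S(S(S(S(S(S(S(S(S(add(add(Z, mul(Z, Z)), mul(Z, add(add(SSZ, SZ), mul(Z, Z)))))))))))))
  [42] S(S(S(S(S(S(S(S(S(add(mul(Z, Z), mul(Z, add(add(SSZ, SZ), mul(Z, Z)))))))))))))
  [43] S(S(S(S(S(S(S(S(S(add(Z, mul(Z, add(add(SSZ, SZ), mul(Z, Z)))))))))))))
  [44] S(S(S(S(S(S(S(S(S(mul(Z, add(add(SSZ, SZ), mul(Z, Z))))))))))))
  [45] S^9(Z)

Answer: SAME — A ⇓ S^9(Z), B ⇓ S^9(Z)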